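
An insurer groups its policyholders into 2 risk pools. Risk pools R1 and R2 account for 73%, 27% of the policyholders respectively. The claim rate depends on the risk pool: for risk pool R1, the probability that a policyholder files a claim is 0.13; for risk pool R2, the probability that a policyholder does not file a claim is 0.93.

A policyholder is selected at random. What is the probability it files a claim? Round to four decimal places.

P(C) ≈ 0.1138

P(C|R2) = 1 − 0.93 = 0.07.
P(C) = P(C|R1)·P(R1) + P(C|R2)·P(R2)
      = 0.13·0.73 + 0.07·0.27
      = 0.0949 + 0.0189 = 0.1138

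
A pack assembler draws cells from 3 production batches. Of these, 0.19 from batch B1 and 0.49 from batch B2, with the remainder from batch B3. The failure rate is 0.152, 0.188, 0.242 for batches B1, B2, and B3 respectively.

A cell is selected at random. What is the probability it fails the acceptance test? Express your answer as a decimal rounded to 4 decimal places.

P(B3) = 1 − (0.19 + 0.49) = 0.32.
Using total probability over the partition,
P(F) = P(F|B1)·P(B1) + P(F|B2)·P(B2) + P(F|B3)·P(B3)
      = 0.152·0.19 + 0.188·0.49 + 0.242·0.32
      = 0.02888 + 0.09212 + 0.07744 = 0.19844

0.1984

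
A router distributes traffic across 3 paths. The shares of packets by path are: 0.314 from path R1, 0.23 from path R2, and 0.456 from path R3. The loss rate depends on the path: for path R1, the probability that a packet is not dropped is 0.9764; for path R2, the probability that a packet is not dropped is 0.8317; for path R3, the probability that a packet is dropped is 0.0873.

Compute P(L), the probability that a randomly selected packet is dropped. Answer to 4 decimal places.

P(L|R1) = 1 − 0.9764 = 0.0236.
P(L|R2) = 1 − 0.8317 = 0.1683.
P(L) = P(L|R1)·P(R1) + P(L|R2)·P(R2) + P(L|R3)·P(R3)
      = 0.0236·0.314 + 0.1683·0.23 + 0.0873·0.456
      = 0.0074104 + 0.038709 + 0.0398088 = 0.0859282

0.0859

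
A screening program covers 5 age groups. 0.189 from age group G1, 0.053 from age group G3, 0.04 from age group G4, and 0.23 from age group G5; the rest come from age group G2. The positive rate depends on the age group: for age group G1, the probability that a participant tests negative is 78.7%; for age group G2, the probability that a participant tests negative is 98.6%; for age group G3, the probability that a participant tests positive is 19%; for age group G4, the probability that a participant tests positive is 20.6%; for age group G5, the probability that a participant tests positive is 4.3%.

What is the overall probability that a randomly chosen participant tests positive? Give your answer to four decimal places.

0.0753

P(G2) = 1 − (0.189 + 0.053 + 0.04 + 0.23) = 0.488.
P(T|G1) = 1 − 0.787 = 0.213.
P(T|G2) = 1 − 0.986 = 0.014.
By the law of total probability,
P(T) = P(T|G1)·P(G1) + P(T|G2)·P(G2) + P(T|G3)·P(G3) + P(T|G4)·P(G4) + P(T|G5)·P(G5)
      = 0.213·0.189 + 0.014·0.488 + 0.19·0.053 + 0.206·0.04 + 0.043·0.23
      = 0.040257 + 0.006832 + 0.01007 + 0.00824 + 0.00989 = 0.075289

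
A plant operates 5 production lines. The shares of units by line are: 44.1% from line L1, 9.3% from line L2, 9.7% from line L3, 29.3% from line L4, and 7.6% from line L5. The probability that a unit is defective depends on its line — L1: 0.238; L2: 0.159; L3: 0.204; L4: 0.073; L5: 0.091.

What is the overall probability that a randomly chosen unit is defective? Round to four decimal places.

0.1678

By the law of total probability,
P(D) = P(D|L1)·P(L1) + P(D|L2)·P(L2) + P(D|L3)·P(L3) + P(D|L4)·P(L4) + P(D|L5)·P(L5)
      = 0.238·0.441 + 0.159·0.093 + 0.204·0.097 + 0.073·0.293 + 0.091·0.076
      = 0.104958 + 0.014787 + 0.019788 + 0.021389 + 0.006916 = 0.167838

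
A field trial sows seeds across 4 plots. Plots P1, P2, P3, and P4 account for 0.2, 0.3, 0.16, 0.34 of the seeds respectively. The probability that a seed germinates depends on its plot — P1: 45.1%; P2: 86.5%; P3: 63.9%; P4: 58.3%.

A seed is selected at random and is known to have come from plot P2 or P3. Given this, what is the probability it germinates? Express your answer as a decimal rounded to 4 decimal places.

Let S = {P2, P3}.
P(S) = 0.3 + 0.16 = 0.46.
P(G ∩ S) = 0.865·0.3 + 0.639·0.16 = 0.2595 + 0.10224 = 0.36174.
P(G | S) = 0.36174 / 0.46 = 0.786391…

0.7864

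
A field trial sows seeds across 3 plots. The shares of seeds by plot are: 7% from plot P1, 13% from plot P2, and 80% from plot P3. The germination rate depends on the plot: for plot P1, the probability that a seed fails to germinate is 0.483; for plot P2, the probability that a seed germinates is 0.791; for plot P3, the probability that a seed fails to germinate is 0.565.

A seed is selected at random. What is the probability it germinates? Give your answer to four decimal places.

0.4870

P(G|P1) = 1 − 0.483 = 0.517.
P(G|P3) = 1 − 0.565 = 0.435.
P(G) = P(G|P1)·P(P1) + P(G|P2)·P(P2) + P(G|P3)·P(P3)
      = 0.517·0.07 + 0.791·0.13 + 0.435·0.8
      = 0.03619 + 0.10283 + 0.348 = 0.48702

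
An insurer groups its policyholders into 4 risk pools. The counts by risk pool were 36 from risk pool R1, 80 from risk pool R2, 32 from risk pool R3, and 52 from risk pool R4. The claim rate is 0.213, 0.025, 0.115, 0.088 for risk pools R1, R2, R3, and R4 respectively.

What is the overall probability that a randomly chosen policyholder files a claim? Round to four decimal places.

P(C) ≈ 0.0896

Total: 36 + 80 + 32 + 52 = 200.
P(R1) = 36/200 = 0.18. P(R2) = 80/200 = 0.4. P(R3) = 32/200 = 0.16. P(R4) = 52/200 = 0.26.
P(C) = P(C|R1)·P(R1) + P(C|R2)·P(R2) + P(C|R3)·P(R3) + P(C|R4)·P(R4)
      = 0.213·0.18 + 0.025·0.4 + 0.115·0.16 + 0.088·0.26
      = 0.03834 + 0.01 + 0.0184 + 0.02288 = 0.08962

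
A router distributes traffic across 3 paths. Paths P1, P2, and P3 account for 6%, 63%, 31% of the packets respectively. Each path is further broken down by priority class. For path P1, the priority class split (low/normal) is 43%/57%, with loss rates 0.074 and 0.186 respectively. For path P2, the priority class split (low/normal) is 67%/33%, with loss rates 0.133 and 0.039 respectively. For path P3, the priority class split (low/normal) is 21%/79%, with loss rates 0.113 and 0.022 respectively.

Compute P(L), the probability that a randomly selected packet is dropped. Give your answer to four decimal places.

0.0853

P(L|P1) = 0.43·0.074 + 0.57·0.186 = 0.03182 + 0.10602 = 0.13784
P(L|P2) = 0.67·0.133 + 0.33·0.039 = 0.08911 + 0.01287 = 0.10198
P(L|P3) = 0.21·0.113 + 0.79·0.022 = 0.02373 + 0.01738 = 0.04111
Then overall,
P(L) = 0.06·0.13784 + 0.63·0.10198 + 0.31·0.04111
      = 0.0082704 + 0.0642474 + 0.0127441 = 0.0852619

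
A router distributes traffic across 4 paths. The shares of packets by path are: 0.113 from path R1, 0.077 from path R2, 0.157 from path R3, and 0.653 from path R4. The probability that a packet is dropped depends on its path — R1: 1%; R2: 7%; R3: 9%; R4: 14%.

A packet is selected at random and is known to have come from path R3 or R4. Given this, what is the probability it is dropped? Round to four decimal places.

Let S = {R3, R4}.
P(S) = 0.157 + 0.653 = 0.81.
P(L ∩ S) = 0.09·0.157 + 0.14·0.653 = 0.01413 + 0.09142 = 0.10555.
P(L | S) = 0.10555 / 0.81 = 0.130309…

0.1303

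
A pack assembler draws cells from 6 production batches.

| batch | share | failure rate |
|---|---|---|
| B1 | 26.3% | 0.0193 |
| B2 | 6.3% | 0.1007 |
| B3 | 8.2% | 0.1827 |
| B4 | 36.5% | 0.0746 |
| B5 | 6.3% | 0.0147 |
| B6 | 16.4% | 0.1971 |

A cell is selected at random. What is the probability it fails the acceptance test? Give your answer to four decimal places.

P(F) ≈ 0.0869

By the law of total probability,
P(F) = P(F|B1)·P(B1) + P(F|B2)·P(B2) + P(F|B3)·P(B3) + P(F|B4)·P(B4) + P(F|B5)·P(B5) + P(F|B6)·P(B6)
      = 0.0193·0.263 + 0.1007·0.063 + 0.1827·0.082 + 0.0746·0.365 + 0.0147·0.063 + 0.1971·0.164
      = 0.0050759 + 0.0063441 + 0.0149814 + 0.027229 + 0.0009261 + 0.0323244 = 0.0868809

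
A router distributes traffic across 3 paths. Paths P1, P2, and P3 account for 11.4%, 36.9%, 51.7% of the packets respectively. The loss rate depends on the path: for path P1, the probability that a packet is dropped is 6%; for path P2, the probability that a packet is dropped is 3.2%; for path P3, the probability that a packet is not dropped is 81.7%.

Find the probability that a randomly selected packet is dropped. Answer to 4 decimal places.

0.1133

P(L|P3) = 1 − 0.817 = 0.183.
Summing over the partition,
P(L) = P(L|P1)·P(P1) + P(L|P2)·P(P2) + P(L|P3)·P(P3)
      = 0.06·0.114 + 0.032·0.369 + 0.183·0.517
      = 0.00684 + 0.011808 + 0.094611 = 0.113259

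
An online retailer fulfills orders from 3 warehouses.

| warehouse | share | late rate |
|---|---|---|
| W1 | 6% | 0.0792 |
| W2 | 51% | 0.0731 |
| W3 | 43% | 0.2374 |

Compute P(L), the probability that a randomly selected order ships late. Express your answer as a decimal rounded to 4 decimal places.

0.1441

P(L) = P(L|W1)·P(W1) + P(L|W2)·P(W2) + P(L|W3)·P(W3)
      = 0.0792·0.06 + 0.0731·0.51 + 0.2374·0.43
      = 0.004752 + 0.037281 + 0.102082 = 0.144115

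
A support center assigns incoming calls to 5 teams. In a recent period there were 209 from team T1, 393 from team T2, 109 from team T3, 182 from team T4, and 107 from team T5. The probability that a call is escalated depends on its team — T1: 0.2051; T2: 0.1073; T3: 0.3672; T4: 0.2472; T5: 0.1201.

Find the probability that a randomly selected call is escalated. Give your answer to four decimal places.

Total: 209 + 393 + 109 + 182 + 107 = 1000.
P(T1) = 209/1000 = 0.209. P(T2) = 393/1000 = 0.393. P(T3) = 109/1000 = 0.109. P(T4) = 182/1000 = 0.182. P(T5) = 107/1000 = 0.107.
P(E) = P(E|T1)·P(T1) + P(E|T2)·P(T2) + P(E|T3)·P(T3) + P(E|T4)·P(T4) + P(E|T5)·P(T5)
      = 0.2051·0.209 + 0.1073·0.393 + 0.3672·0.109 + 0.2472·0.182 + 0.1201·0.107
      = 0.0428659 + 0.0421689 + 0.0400248 + 0.0449904 + 0.0128507 = 0.1829007

P(E) ≈ 0.1829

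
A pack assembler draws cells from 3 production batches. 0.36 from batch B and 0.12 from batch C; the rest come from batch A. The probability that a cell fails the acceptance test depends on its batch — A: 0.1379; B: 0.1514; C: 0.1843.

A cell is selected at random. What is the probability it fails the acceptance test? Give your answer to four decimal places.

P(A) = 1 − (0.36 + 0.12) = 0.52.
P(F) = P(F|A)·P(A) + P(F|B)·P(B) + P(F|C)·P(C)
      = 0.1379·0.52 + 0.1514·0.36 + 0.1843·0.12
      = 0.071708 + 0.054504 + 0.022116 = 0.148328

0.1483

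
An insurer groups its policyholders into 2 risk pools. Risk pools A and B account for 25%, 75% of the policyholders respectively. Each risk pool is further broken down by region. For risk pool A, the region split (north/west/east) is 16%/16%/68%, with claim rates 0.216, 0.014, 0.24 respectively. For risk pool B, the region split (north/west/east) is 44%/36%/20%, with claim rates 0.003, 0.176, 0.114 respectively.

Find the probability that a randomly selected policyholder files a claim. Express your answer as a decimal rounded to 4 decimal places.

0.1156

P(C|A) = 0.16·0.216 + 0.16·0.014 + 0.68·0.24 = 0.03456 + 0.00224 + 0.1632 = 0.2
P(C|B) = 0.44·0.003 + 0.36·0.176 + 0.2·0.114 = 0.00132 + 0.06336 + 0.0228 = 0.08748
By total probability over the outer partition,
P(C) = 0.25·0.2 + 0.75·0.08748
      = 0.05 + 0.06561 = 0.11561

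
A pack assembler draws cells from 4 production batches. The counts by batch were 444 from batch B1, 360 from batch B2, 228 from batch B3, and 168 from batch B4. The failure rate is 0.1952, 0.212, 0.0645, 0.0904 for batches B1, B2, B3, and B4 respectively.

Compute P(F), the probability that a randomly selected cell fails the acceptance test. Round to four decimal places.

P(F) ≈ 0.1607

Total: 444 + 360 + 228 + 168 = 1200.
P(B1) = 444/1200 = 0.37. P(B2) = 360/1200 = 0.3. P(B3) = 228/1200 = 0.19. P(B4) = 168/1200 = 0.14.
Summing over the partition,
P(F) = P(F|B1)·P(B1) + P(F|B2)·P(B2) + P(F|B3)·P(B3) + P(F|B4)·P(B4)
      = 0.1952·0.37 + 0.212·0.3 + 0.0645·0.19 + 0.0904·0.14
      = 0.072224 + 0.0636 + 0.012255 + 0.012656 = 0.160735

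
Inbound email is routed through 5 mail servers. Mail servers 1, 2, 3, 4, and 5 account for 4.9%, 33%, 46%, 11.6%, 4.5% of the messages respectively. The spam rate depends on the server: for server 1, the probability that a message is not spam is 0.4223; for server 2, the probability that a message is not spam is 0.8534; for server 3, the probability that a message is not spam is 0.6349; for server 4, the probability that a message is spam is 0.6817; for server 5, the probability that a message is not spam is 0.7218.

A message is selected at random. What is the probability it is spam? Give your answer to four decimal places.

P(S|1) = 1 − 0.4223 = 0.5777.
P(S|2) = 1 − 0.8534 = 0.1466.
P(S|3) = 1 − 0.6349 = 0.3651.
P(S|5) = 1 − 0.7218 = 0.2782.
P(S) = P(S|1)·P(1) + P(S|2)·P(2) + P(S|3)·P(3) + P(S|4)·P(4) + P(S|5)·P(5)
      = 0.5777·0.049 + 0.1466·0.33 + 0.3651·0.46 + 0.6817·0.116 + 0.2782·0.045
      = 0.0283073 + 0.048378 + 0.167946 + 0.0790772 + 0.012519 = 0.3362275

P(S) ≈ 0.3362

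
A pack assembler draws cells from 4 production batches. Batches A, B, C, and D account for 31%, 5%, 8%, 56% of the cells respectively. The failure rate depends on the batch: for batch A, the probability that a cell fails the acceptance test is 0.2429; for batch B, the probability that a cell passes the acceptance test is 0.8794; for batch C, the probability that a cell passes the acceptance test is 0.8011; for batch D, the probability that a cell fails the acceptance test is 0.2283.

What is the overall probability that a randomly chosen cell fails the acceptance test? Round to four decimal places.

P(F|B) = 1 − 0.8794 = 0.1206.
P(F|C) = 1 − 0.8011 = 0.1989.
P(F) = P(F|A)·P(A) + P(F|B)·P(B) + P(F|C)·P(C) + P(F|D)·P(D)
      = 0.2429·0.31 + 0.1206·0.05 + 0.1989·0.08 + 0.2283·0.56
      = 0.075299 + 0.00603 + 0.015912 + 0.127848 = 0.225089

P(F) ≈ 0.2251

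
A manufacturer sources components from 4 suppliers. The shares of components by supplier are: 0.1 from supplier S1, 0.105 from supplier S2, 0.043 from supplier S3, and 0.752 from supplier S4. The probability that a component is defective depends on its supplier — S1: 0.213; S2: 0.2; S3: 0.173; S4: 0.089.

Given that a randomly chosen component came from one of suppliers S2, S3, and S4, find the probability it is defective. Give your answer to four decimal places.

0.1060

Let S = {S2, S3, S4}.
P(S) = 0.105 + 0.043 + 0.752 = 0.9.
P(D ∩ S) = 0.2·0.105 + 0.173·0.043 + 0.089·0.752 = 0.021 + 0.007439 + 0.066928 = 0.095367.
P(D | S) = 0.095367 / 0.9 = 0.105963…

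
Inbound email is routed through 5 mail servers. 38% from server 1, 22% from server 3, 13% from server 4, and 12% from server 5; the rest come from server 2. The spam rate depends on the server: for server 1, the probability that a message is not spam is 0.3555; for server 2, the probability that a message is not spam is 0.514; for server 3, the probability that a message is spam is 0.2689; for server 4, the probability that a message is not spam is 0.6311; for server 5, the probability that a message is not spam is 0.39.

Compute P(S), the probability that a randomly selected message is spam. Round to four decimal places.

P(2) = 1 − (0.38 + 0.22 + 0.13 + 0.12) = 0.15.
P(S|1) = 1 − 0.3555 = 0.6445.
P(S|2) = 1 − 0.514 = 0.486.
P(S|4) = 1 − 0.6311 = 0.3689.
P(S|5) = 1 − 0.39 = 0.61.
By the law of total probability,
P(S) = P(S|1)·P(1) + P(S|2)·P(2) + P(S|3)·P(3) + P(S|4)·P(4) + P(S|5)·P(5)
      = 0.6445·0.38 + 0.486·0.15 + 0.2689·0.22 + 0.3689·0.13 + 0.61·0.12
      = 0.24491 + 0.0729 + 0.059158 + 0.047957 + 0.0732 = 0.498125

0.4981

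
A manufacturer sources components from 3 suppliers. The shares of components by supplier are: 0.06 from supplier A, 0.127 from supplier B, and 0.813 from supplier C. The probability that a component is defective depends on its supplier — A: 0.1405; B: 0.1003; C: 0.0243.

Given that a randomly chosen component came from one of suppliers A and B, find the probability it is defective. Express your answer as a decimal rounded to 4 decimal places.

0.1132

Let S = {A, B}.
P(S) = 0.06 + 0.127 = 0.187.
P(D ∩ S) = 0.1405·0.06 + 0.1003·0.127 = 0.00843 + 0.0127381 = 0.0211681.
P(D | S) = 0.0211681 / 0.187 = 0.113198…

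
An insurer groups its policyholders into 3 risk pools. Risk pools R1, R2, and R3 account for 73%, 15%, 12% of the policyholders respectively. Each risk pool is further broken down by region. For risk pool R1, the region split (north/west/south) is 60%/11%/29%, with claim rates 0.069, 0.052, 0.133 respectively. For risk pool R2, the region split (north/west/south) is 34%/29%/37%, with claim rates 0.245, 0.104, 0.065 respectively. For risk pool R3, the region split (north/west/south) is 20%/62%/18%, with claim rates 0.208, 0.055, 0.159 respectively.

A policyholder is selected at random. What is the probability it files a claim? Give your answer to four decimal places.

P(C|R1) = 0.6·0.069 + 0.11·0.052 + 0.29·0.133 = 0.0414 + 0.00572 + 0.03857 = 0.08569
P(C|R2) = 0.34·0.245 + 0.29·0.104 + 0.37·0.065 = 0.0833 + 0.03016 + 0.02405 = 0.13751
P(C|R3) = 0.2·0.208 + 0.62·0.055 + 0.18·0.159 = 0.0416 + 0.0341 + 0.02862 = 0.10432
Then overall,
P(C) = 0.73·0.08569 + 0.15·0.13751 + 0.12·0.10432
      = 0.0625537 + 0.0206265 + 0.0125184 = 0.0956986

0.0957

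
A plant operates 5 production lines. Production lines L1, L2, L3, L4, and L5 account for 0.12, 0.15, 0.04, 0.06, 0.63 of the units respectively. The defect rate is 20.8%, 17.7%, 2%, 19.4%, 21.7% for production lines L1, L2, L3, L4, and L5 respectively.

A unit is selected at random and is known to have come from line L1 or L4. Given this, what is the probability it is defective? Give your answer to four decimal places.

0.2033

Let S = {L1, L4}.
P(S) = 0.12 + 0.06 = 0.18.
P(D ∩ S) = 0.208·0.12 + 0.194·0.06 = 0.02496 + 0.01164 = 0.0366.
P(D | S) = 0.0366 / 0.18 = 0.203333…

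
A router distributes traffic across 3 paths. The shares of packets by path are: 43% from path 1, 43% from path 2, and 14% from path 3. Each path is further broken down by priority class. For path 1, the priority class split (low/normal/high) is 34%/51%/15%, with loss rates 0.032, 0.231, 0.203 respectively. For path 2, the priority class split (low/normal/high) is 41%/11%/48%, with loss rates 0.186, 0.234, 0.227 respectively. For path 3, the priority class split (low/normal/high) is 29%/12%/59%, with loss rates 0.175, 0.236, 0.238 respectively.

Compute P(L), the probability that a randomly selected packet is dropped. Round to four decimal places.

P(L|1) = 0.34·0.032 + 0.51·0.231 + 0.15·0.203 = 0.01088 + 0.11781 + 0.03045 = 0.15914
P(L|2) = 0.41·0.186 + 0.11·0.234 + 0.48·0.227 = 0.07626 + 0.02574 + 0.10896 = 0.21096
P(L|3) = 0.29·0.175 + 0.12·0.236 + 0.59·0.238 = 0.05075 + 0.02832 + 0.14042 = 0.21949
Then overall,
P(L) = 0.43·0.15914 + 0.43·0.21096 + 0.14·0.21949
      = 0.0684302 + 0.0907128 + 0.0307286 = 0.1898716

P(L) ≈ 0.1899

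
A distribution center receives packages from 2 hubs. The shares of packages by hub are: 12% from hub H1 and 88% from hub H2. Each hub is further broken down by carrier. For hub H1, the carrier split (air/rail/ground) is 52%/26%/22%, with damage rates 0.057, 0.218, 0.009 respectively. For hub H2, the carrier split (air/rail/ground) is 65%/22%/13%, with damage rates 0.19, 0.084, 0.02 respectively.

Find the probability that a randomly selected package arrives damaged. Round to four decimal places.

P(D|H1) = 0.52·0.057 + 0.26·0.218 + 0.22·0.009 = 0.02964 + 0.05668 + 0.00198 = 0.0883
P(D|H2) = 0.65·0.19 + 0.22·0.084 + 0.13·0.02 = 0.1235 + 0.01848 + 0.0026 = 0.14458
Then overall,
P(D) = 0.12·0.0883 + 0.88·0.14458
      = 0.010596 + 0.1272304 = 0.1378264

P(D) ≈ 0.1378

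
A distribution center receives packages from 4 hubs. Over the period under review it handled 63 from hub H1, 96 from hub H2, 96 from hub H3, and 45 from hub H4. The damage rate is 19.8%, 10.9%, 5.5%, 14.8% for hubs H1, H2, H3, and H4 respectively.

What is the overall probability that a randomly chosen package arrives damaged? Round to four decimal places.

0.1163

Total: 63 + 96 + 96 + 45 = 300.
P(H1) = 63/300 = 0.21. P(H2) = 96/300 = 0.32. P(H3) = 96/300 = 0.32. P(H4) = 45/300 = 0.15.
P(D) = P(D|H1)·P(H1) + P(D|H2)·P(H2) + P(D|H3)·P(H3) + P(D|H4)·P(H4)
      = 0.198·0.21 + 0.109·0.32 + 0.055·0.32 + 0.148·0.15
      = 0.04158 + 0.03488 + 0.0176 + 0.0222 = 0.11626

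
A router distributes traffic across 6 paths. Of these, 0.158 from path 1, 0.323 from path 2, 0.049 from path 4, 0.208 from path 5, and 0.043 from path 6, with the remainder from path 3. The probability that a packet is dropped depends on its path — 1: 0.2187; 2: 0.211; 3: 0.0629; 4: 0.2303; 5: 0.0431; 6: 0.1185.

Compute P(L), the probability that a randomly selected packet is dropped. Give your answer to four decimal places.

P(L) ≈ 0.1418

P(3) = 1 − (0.158 + 0.323 + 0.049 + 0.208 + 0.043) = 0.219.
Using total probability over the partition,
P(L) = P(L|1)·P(1) + P(L|2)·P(2) + P(L|3)·P(3) + P(L|4)·P(4) + P(L|5)·P(5) + P(L|6)·P(6)
      = 0.2187·0.158 + 0.211·0.323 + 0.0629·0.219 + 0.2303·0.049 + 0.0431·0.208 + 0.1185·0.043
      = 0.0345546 + 0.068153 + 0.0137751 + 0.0112847 + 0.0089648 + 0.0050955 = 0.1418277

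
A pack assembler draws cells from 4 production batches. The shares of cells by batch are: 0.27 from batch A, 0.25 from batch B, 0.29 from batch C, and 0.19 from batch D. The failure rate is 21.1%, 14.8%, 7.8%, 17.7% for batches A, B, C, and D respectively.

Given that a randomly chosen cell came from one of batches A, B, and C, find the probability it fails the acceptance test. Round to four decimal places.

Let S = {A, B, C}.
P(S) = 0.27 + 0.25 + 0.29 = 0.81.
P(F ∩ S) = 0.211·0.27 + 0.148·0.25 + 0.078·0.29 = 0.05697 + 0.037 + 0.02262 = 0.11659.
P(F | S) = 0.11659 / 0.81 = 0.143938…

0.1439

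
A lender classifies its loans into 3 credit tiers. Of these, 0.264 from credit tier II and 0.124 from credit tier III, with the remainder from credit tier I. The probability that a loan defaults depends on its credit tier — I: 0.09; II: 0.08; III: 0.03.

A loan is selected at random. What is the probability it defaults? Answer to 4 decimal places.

P(D) ≈ 0.0799

P(I) = 1 − (0.264 + 0.124) = 0.612.
P(D) = P(D|I)·P(I) + P(D|II)·P(II) + P(D|III)·P(III)
      = 0.09·0.612 + 0.08·0.264 + 0.03·0.124
      = 0.05508 + 0.02112 + 0.00372 = 0.07992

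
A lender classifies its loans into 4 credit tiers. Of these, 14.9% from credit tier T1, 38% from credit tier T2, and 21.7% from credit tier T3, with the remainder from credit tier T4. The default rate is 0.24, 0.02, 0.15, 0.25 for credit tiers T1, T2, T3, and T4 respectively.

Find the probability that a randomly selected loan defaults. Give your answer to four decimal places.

P(D) ≈ 0.1394

P(T4) = 1 − (0.149 + 0.38 + 0.217) = 0.254.
P(D) = P(D|T1)·P(T1) + P(D|T2)·P(T2) + P(D|T3)·P(T3) + P(D|T4)·P(T4)
      = 0.24·0.149 + 0.02·0.38 + 0.15·0.217 + 0.25·0.254
      = 0.03576 + 0.0076 + 0.03255 + 0.0635 = 0.13941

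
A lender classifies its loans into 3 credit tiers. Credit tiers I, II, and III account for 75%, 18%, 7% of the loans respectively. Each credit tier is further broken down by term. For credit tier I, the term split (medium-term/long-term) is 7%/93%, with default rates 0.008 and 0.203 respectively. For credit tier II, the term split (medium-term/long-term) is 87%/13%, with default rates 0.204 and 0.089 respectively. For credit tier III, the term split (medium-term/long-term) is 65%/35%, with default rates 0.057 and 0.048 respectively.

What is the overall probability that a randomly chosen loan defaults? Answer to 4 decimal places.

P(D) ≈ 0.1798

P(D|I) = 0.07·0.008 + 0.93·0.203 = 0.00056 + 0.18879 = 0.18935
P(D|II) = 0.87·0.204 + 0.13·0.089 = 0.17748 + 0.01157 = 0.18905
P(D|III) = 0.65·0.057 + 0.35·0.048 = 0.03705 + 0.0168 = 0.05385
Then overall,
P(D) = 0.75·0.18935 + 0.18·0.18905 + 0.07·0.05385
      = 0.1420125 + 0.034029 + 0.0037695 = 0.179811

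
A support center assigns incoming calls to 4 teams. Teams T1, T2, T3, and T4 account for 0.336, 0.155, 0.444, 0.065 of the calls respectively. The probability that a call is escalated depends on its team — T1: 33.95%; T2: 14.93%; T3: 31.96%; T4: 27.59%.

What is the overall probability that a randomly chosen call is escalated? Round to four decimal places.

P(E) = P(E|T1)·P(T1) + P(E|T2)·P(T2) + P(E|T3)·P(T3) + P(E|T4)·P(T4)
      = 0.3395·0.336 + 0.1493·0.155 + 0.3196·0.444 + 0.2759·0.065
      = 0.114072 + 0.0231415 + 0.1419024 + 0.0179335 = 0.2970494

P(E) ≈ 0.2970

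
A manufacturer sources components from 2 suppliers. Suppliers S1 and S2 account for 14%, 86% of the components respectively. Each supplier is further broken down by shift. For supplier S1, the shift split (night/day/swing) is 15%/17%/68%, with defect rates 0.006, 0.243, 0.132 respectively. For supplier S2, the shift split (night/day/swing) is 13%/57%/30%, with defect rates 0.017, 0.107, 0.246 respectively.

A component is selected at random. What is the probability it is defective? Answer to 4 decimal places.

P(D|S1) = 0.15·0.006 + 0.17·0.243 + 0.68·0.132 = 0.0009 + 0.04131 + 0.08976 = 0.13197
P(D|S2) = 0.13·0.017 + 0.57·0.107 + 0.3·0.246 = 0.00221 + 0.06099 + 0.0738 = 0.137
By total probability over the outer partition,
P(D) = 0.14·0.13197 + 0.86·0.137
      = 0.0184758 + 0.11782 = 0.1362958

P(D) ≈ 0.1363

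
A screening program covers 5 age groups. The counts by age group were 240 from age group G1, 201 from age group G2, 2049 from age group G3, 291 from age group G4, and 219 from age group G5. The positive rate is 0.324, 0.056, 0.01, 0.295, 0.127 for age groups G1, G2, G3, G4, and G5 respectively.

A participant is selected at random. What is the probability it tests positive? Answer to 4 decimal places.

0.0744

Total: 240 + 201 + 2049 + 291 + 219 = 3000.
P(G1) = 240/3000 = 0.08. P(G2) = 201/3000 = 0.067. P(G3) = 2049/3000 = 0.683. P(G4) = 291/3000 = 0.097. P(G5) = 219/3000 = 0.073.
P(T) = P(T|G1)·P(G1) + P(T|G2)·P(G2) + P(T|G3)·P(G3) + P(T|G4)·P(G4) + P(T|G5)·P(G5)
      = 0.324·0.08 + 0.056·0.067 + 0.01·0.683 + 0.295·0.097 + 0.127·0.073
      = 0.02592 + 0.003752 + 0.00683 + 0.028615 + 0.009271 = 0.074388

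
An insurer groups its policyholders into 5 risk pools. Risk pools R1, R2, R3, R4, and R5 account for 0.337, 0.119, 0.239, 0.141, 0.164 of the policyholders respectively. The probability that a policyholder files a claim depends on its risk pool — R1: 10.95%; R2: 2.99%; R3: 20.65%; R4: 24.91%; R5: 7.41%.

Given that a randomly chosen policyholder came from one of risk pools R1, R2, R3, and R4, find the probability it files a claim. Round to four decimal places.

Let S = {R1, R2, R3, R4}.
P(S) = 0.337 + 0.119 + 0.239 + 0.141 = 0.836.
P(C ∩ S) = 0.1095·0.337 + 0.0299·0.119 + 0.2065·0.239 + 0.2491·0.141 = 0.0369015 + 0.0035581 + 0.0493535 + 0.0351231 = 0.1249362.
P(C | S) = 0.1249362 / 0.836 = 0.149445…

P(C|S) ≈ 0.1494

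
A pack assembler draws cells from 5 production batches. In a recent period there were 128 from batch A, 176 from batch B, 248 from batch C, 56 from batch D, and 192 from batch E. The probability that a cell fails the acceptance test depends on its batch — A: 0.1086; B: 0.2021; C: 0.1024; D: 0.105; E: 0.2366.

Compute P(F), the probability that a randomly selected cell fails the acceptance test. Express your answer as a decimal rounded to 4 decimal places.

P(F) ≈ 0.1577

Total: 128 + 176 + 248 + 56 + 192 = 800.
P(A) = 128/800 = 0.16. P(B) = 176/800 = 0.22. P(C) = 248/800 = 0.31. P(D) = 56/800 = 0.07. P(E) = 192/800 = 0.24.
Summing over the partition,
P(F) = P(F|A)·P(A) + P(F|B)·P(B) + P(F|C)·P(C) + P(F|D)·P(D) + P(F|E)·P(E)
      = 0.1086·0.16 + 0.2021·0.22 + 0.1024·0.31 + 0.105·0.07 + 0.2366·0.24
      = 0.017376 + 0.044462 + 0.031744 + 0.00735 + 0.056784 = 0.157716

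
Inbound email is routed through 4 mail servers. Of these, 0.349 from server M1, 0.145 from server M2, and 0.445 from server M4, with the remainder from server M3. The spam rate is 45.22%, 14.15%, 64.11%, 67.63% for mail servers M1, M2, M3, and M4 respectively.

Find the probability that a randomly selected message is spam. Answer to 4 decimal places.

P(S) ≈ 0.5184

P(M3) = 1 − (0.349 + 0.145 + 0.445) = 0.061.
P(S) = P(S|M1)·P(M1) + P(S|M2)·P(M2) + P(S|M3)·P(M3) + P(S|M4)·P(M4)
      = 0.4522·0.349 + 0.1415·0.145 + 0.6411·0.061 + 0.6763·0.445
      = 0.1578178 + 0.0205175 + 0.0391071 + 0.3009535 = 0.5183959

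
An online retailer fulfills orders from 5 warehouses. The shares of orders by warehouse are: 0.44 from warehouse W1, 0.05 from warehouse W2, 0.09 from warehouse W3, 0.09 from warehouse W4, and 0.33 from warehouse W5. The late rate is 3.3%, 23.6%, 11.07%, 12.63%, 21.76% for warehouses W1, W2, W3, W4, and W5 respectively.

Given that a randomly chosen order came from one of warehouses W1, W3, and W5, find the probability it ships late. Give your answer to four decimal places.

Let S = {W1, W3, W5}.
P(S) = 0.44 + 0.09 + 0.33 = 0.86.
P(L ∩ S) = 0.033·0.44 + 0.1107·0.09 + 0.2176·0.33 = 0.01452 + 0.009963 + 0.071808 = 0.096291.
P(L | S) = 0.096291 / 0.86 = 0.111966…

0.1120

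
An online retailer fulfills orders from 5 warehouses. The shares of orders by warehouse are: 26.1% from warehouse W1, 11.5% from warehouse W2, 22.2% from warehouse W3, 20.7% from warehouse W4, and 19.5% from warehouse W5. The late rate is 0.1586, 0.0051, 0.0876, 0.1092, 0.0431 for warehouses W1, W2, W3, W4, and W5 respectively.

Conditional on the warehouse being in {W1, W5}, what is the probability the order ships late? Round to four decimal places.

Let S = {W1, W5}.
P(S) = 0.261 + 0.195 = 0.456.
P(L ∩ S) = 0.1586·0.261 + 0.0431·0.195 = 0.0413946 + 0.0084045 = 0.0497991.
P(L | S) = 0.0497991 / 0.456 = 0.109209…

P(L|S) ≈ 0.1092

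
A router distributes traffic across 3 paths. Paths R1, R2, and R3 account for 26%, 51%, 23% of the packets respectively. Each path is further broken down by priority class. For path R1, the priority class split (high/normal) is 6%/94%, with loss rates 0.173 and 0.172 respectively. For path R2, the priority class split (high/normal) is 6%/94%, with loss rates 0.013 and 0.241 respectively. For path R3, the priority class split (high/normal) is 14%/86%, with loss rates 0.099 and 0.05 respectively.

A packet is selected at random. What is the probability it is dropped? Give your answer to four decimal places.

P(L) ≈ 0.1737

P(L|R1) = 0.06·0.173 + 0.94·0.172 = 0.01038 + 0.16168 = 0.17206
P(L|R2) = 0.06·0.013 + 0.94·0.241 = 0.00078 + 0.22654 = 0.22732
P(L|R3) = 0.14·0.099 + 0.86·0.05 = 0.01386 + 0.043 = 0.05686
By total probability over the outer partition,
P(L) = 0.26·0.17206 + 0.51·0.22732 + 0.23·0.05686
      = 0.0447356 + 0.1159332 + 0.0130778 = 0.1737466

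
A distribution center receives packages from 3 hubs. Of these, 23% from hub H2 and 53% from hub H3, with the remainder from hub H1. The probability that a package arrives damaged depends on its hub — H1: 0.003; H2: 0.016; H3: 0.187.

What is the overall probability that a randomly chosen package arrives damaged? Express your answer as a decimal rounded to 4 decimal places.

0.1035

P(H1) = 1 − (0.23 + 0.53) = 0.24.
P(D) = P(D|H1)·P(H1) + P(D|H2)·P(H2) + P(D|H3)·P(H3)
      = 0.003·0.24 + 0.016·0.23 + 0.187·0.53
      = 0.00072 + 0.00368 + 0.09911 = 0.10351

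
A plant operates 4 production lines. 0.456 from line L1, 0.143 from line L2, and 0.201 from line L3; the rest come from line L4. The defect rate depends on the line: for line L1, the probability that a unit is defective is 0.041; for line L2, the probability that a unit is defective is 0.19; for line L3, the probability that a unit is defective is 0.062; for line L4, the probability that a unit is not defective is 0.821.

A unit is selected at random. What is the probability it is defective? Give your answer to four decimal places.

P(L4) = 1 − (0.456 + 0.143 + 0.201) = 0.2.
P(D|L4) = 1 − 0.821 = 0.179.
P(D) = P(D|L1)·P(L1) + P(D|L2)·P(L2) + P(D|L3)·P(L3) + P(D|L4)·P(L4)
      = 0.041·0.456 + 0.19·0.143 + 0.062·0.201 + 0.179·0.2
      = 0.018696 + 0.02717 + 0.012462 + 0.0358 = 0.094128

0.0941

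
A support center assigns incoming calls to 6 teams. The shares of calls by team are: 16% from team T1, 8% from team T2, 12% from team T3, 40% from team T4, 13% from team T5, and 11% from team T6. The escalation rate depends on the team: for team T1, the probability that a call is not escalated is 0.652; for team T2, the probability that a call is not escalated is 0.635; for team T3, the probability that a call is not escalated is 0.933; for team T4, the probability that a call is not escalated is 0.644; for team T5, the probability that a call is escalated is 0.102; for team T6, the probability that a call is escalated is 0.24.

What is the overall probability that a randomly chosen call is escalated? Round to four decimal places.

P(E) ≈ 0.2750

P(E|T1) = 1 − 0.652 = 0.348.
P(E|T2) = 1 − 0.635 = 0.365.
P(E|T3) = 1 − 0.933 = 0.067.
P(E|T4) = 1 − 0.644 = 0.356.
P(E) = P(E|T1)·P(T1) + P(E|T2)·P(T2) + P(E|T3)·P(T3) + P(E|T4)·P(T4) + P(E|T5)·P(T5) + P(E|T6)·P(T6)
      = 0.348·0.16 + 0.365·0.08 + 0.067·0.12 + 0.356·0.4 + 0.102·0.13 + 0.24·0.11
      = 0.05568 + 0.0292 + 0.00804 + 0.1424 + 0.01326 + 0.0264 = 0.27498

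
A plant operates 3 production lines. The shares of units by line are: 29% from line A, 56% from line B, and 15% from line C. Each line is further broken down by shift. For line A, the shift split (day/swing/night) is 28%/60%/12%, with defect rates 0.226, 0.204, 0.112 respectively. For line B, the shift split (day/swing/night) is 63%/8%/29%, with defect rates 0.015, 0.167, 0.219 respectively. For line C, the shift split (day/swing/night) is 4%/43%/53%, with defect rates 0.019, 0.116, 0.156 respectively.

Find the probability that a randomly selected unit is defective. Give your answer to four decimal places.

P(D|A) = 0.28·0.226 + 0.6·0.204 + 0.12·0.112 = 0.06328 + 0.1224 + 0.01344 = 0.19912
P(D|B) = 0.63·0.015 + 0.08·0.167 + 0.29·0.219 = 0.00945 + 0.01336 + 0.06351 = 0.08632
P(D|C) = 0.04·0.019 + 0.43·0.116 + 0.53·0.156 = 0.00076 + 0.04988 + 0.08268 = 0.13332
Then overall,
P(D) = 0.29·0.19912 + 0.56·0.08632 + 0.15·0.13332
      = 0.0577448 + 0.0483392 + 0.019998 = 0.126082

0.1261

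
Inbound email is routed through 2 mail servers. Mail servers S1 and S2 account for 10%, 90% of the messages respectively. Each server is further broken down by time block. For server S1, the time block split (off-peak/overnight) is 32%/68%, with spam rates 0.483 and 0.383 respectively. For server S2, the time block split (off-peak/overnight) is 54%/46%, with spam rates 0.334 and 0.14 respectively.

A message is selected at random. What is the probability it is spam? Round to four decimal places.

P(S|S1) = 0.32·0.483 + 0.68·0.383 = 0.15456 + 0.26044 = 0.415
P(S|S2) = 0.54·0.334 + 0.46·0.14 = 0.18036 + 0.0644 = 0.24476
Then overall,
P(S) = 0.1·0.415 + 0.9·0.24476
      = 0.0415 + 0.220284 = 0.261784

0.2618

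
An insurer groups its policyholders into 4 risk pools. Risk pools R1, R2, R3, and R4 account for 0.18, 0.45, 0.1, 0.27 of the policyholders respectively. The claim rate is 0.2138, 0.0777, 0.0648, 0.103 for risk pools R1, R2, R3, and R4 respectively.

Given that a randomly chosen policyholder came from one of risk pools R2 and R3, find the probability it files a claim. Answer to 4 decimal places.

0.0754

Let S = {R2, R3}.
P(S) = 0.45 + 0.1 = 0.55.
P(C ∩ S) = 0.0777·0.45 + 0.0648·0.1 = 0.034965 + 0.00648 = 0.041445.
P(C | S) = 0.041445 / 0.55 = 0.075355…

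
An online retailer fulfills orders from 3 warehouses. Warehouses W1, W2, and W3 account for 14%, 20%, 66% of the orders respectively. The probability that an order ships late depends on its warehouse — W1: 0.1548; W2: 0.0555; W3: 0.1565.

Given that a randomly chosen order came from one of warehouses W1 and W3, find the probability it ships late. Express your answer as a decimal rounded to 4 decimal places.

P(L|S) ≈ 0.1562

Let S = {W1, W3}.
P(S) = 0.14 + 0.66 = 0.8.
P(L ∩ S) = 0.1548·0.14 + 0.1565·0.66 = 0.021672 + 0.10329 = 0.124962.
P(L | S) = 0.124962 / 0.8 = 0.156203…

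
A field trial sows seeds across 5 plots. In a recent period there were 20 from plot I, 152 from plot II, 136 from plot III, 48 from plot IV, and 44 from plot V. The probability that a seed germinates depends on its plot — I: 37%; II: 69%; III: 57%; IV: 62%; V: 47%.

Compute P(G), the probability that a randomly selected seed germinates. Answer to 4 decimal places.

P(G) ≈ 0.6006

Total: 20 + 152 + 136 + 48 + 44 = 400.
P(I) = 20/400 = 0.05. P(II) = 152/400 = 0.38. P(III) = 136/400 = 0.34. P(IV) = 48/400 = 0.12. P(V) = 44/400 = 0.11.
P(G) = P(G|I)·P(I) + P(G|II)·P(II) + P(G|III)·P(III) + P(G|IV)·P(IV) + P(G|V)·P(V)
      = 0.37·0.05 + 0.69·0.38 + 0.57·0.34 + 0.62·0.12 + 0.47·0.11
      = 0.0185 + 0.2622 + 0.1938 + 0.0744 + 0.0517 = 0.6006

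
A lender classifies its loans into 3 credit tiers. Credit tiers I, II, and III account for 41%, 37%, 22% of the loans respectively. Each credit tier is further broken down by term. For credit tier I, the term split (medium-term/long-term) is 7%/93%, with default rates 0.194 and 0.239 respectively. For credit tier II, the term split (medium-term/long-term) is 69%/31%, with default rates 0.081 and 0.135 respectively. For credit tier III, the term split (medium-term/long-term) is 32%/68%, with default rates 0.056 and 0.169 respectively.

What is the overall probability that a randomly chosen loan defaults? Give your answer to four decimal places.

0.1621

P(D|I) = 0.07·0.194 + 0.93·0.239 = 0.01358 + 0.22227 = 0.23585
P(D|II) = 0.69·0.081 + 0.31·0.135 = 0.05589 + 0.04185 = 0.09774
P(D|III) = 0.32·0.056 + 0.68·0.169 = 0.01792 + 0.11492 = 0.13284
By total probability over the outer partition,
P(D) = 0.41·0.23585 + 0.37·0.09774 + 0.22·0.13284
      = 0.0966985 + 0.0361638 + 0.0292248 = 0.1620871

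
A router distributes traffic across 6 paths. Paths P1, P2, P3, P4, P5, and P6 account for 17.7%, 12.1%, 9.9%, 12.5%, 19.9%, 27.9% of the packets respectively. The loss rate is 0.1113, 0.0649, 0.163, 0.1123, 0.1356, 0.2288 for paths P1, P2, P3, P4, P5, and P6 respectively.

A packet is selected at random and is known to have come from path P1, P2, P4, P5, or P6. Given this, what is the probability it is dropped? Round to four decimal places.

0.1470

Let S = {P1, P2, P4, P5, P6}.
P(S) = 0.177 + 0.121 + 0.125 + 0.199 + 0.279 = 0.901.
P(L ∩ S) = 0.1113·0.177 + 0.0649·0.121 + 0.1123·0.125 + 0.1356·0.199 + 0.2288·0.279 = 0.0197001 + 0.0078529 + 0.0140375 + 0.0269844 + 0.0638352 = 0.1324101.
P(L | S) = 0.1324101 / 0.901 = 0.146959…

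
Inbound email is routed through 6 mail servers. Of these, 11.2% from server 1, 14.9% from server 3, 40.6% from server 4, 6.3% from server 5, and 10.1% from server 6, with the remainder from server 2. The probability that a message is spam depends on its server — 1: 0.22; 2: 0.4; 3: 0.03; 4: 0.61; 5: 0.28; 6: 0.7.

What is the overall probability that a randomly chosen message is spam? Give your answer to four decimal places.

P(2) = 1 − (0.112 + 0.149 + 0.406 + 0.063 + 0.101) = 0.169.
Using total probability over the partition,
P(S) = P(S|1)·P(1) + P(S|2)·P(2) + P(S|3)·P(3) + P(S|4)·P(4) + P(S|5)·P(5) + P(S|6)·P(6)
      = 0.22·0.112 + 0.4·0.169 + 0.03·0.149 + 0.61·0.406 + 0.28·0.063 + 0.7·0.101
      = 0.02464 + 0.0676 + 0.00447 + 0.24766 + 0.01764 + 0.0707 = 0.43271

P(S) ≈ 0.4327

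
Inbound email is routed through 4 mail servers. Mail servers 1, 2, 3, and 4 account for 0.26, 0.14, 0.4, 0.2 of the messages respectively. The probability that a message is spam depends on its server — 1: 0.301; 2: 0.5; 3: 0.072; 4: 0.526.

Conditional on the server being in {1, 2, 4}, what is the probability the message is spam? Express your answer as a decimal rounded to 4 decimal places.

Let J = {1, 2, 4}.
P(J) = 0.26 + 0.14 + 0.2 = 0.6.
P(S ∩ J) = 0.301·0.26 + 0.5·0.14 + 0.526·0.2 = 0.07826 + 0.07 + 0.1052 = 0.25346.
P(S | J) = 0.25346 / 0.6 = 0.422433…

P(S|J) ≈ 0.4224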